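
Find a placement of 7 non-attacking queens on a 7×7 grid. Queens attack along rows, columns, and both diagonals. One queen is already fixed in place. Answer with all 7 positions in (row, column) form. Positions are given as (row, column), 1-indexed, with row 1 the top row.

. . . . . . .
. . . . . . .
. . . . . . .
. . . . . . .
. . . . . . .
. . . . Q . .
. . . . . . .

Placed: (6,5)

(1,6) (2,3) (3,1) (4,4) (5,7) (6,5) (7,2)

Row 1: attacked by (6,5)→{5}. Safe: 1, 2, 3, 4, 6, 7. Place at column 6.
Row 2: attacked by (1,6)→{5,6,7}; (6,5)→{1,5}. Safe: 2, 3, 4. Place at column 3.
Row 3: attacked by (1,6)→{4,6}; (2,3)→{2,3,4}; (6,5)→{2,5}. Safe: 1, 7. Place at column 1.
Row 4: attacked by (1,6)→{3,6}; (2,3)→{1,3,5}; (3,1)→{1,2}; (6,5)→{3,5,7}. Safe: 4. Place at column 4.
Row 5: attacked by (1,6)→{2,6}; (2,3)→{3,6}; (3,1)→{1,3}; (4,4)→{3,4,5}; (6,5)→{4,5,6}. Safe: 7. Place at column 7.
Row 7: attacked by (1,6)→{6}; (2,3)→{3}; (3,1)→{1,5}; (4,4)→{1,4,7}; (5,7)→{5,7}; (6,5)→{4,5,6}. Safe: 2. Place at column 2.
Columns [6, 3, 1, 4, 7, 5, 2], r−c [-5, -1, 2, 0, -2, 1, 5], r+c [7, 5, 4, 8, 12, 11, 9] are all distinct, so no two queens attack.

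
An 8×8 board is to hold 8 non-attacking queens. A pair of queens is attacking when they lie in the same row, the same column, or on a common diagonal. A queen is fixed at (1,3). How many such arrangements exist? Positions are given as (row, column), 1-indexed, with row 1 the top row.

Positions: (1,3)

Branch on row 2: col 1 → 1; col 5 → 4; col 6 → 8; col 7 → 2; col 8 → 1.
Sum: 1 + 4 + 8 + 2 + 1 = 16.

16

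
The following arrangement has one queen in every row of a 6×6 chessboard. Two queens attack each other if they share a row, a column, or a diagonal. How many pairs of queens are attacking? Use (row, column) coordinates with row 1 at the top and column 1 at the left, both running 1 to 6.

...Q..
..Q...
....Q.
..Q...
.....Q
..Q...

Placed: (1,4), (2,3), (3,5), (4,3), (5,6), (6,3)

5

Same column: (2,3)–(4,3) (column 3); (2,3)–(6,3) (column 3); (4,3)–(6,3) (column 3).
Same diagonal: (1,4)–(2,3) (|1−2| = |4−3| = 1); (2,3)–(5,6) (|2−5| = |3−6| = 3).
Total attacking pairs: 5.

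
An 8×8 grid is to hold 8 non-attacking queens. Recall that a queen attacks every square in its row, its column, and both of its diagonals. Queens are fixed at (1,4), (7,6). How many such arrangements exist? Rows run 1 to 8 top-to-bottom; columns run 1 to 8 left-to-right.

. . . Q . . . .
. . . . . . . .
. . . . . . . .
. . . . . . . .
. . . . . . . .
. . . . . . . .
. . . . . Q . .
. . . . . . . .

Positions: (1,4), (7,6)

3

Branch on row 2: col 2 → 1; col 7 → 1; col 8 → 1.
Sum: 1 + 1 + 1 = 3.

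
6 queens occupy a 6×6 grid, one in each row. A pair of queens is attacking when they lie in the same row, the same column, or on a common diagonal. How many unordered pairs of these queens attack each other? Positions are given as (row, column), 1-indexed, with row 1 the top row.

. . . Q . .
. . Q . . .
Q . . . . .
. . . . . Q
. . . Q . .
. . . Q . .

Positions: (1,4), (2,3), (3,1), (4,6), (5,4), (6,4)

6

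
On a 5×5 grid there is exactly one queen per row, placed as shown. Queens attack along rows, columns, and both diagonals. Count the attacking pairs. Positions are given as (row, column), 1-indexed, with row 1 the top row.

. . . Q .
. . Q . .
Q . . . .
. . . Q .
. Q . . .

Same column: (1,4)–(4,4) (column 4).
Same diagonal: (1,4)–(2,3) (|1−2| = |4−3| = 1).
Total attacking pairs: 2.

2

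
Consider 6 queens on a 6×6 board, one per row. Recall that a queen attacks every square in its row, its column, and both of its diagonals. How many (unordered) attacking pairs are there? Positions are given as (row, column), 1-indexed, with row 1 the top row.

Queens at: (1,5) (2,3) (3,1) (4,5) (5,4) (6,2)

3

Same column: (1,5)–(4,5) (column 5).
Same diagonal: (2,3)–(4,5) (|2−4| = |3−5| = 2); (4,5)–(5,4) (|4−5| = |5−4| = 1).
Total attacking pairs: 3.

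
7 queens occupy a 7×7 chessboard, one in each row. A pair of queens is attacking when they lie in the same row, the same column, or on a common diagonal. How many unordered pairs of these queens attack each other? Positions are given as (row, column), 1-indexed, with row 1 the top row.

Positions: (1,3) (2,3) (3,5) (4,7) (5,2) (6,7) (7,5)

5

Same column: (1,3)–(2,3) (column 3); (3,5)–(7,5) (column 5); (4,7)–(6,7) (column 7).
Same diagonal: (1,3)–(3,5) (|1−3| = |3−5| = 2); (2,3)–(6,7) (|2−6| = |3−7| = 4).
Total attacking pairs: 5.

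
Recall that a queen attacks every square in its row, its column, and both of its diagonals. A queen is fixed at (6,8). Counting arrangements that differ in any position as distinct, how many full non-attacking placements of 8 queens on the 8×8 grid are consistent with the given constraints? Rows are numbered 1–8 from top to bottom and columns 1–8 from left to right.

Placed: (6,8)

16

Branch on row 1: col 1 → 0; col 2 → 3; col 4 → 4; col 5 → 4; col 6 → 4; col 7 → 1.
Sum: 0 + 3 + 4 + 4 + 4 + 1 = 16.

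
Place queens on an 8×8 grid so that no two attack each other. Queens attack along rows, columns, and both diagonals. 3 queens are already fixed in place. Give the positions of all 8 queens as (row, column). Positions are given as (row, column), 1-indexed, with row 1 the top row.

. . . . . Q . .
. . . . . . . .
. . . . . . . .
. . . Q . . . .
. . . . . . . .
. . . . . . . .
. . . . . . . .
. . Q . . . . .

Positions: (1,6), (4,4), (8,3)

(1,6) (2,8) (3,2) (4,4) (5,1) (6,7) (7,5) (8,3)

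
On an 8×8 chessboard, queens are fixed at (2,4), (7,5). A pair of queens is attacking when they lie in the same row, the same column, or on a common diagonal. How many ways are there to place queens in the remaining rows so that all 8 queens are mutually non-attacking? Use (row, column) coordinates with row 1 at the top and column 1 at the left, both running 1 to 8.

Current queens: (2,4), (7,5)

1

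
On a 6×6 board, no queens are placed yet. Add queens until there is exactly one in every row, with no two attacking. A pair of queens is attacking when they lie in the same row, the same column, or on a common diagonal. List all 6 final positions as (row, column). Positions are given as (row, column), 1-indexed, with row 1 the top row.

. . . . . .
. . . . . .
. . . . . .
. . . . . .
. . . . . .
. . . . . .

Row 1: Safe: 1, 2, 3, 4, 5, 6. Place at column 4.
Row 2: attacked by (1,4)→{3,4,5}. Safe: 1, 2, 6. Place at column 1.
Row 3: attacked by (1,4)→{2,4,6}; (2,1)→{1,2}. Safe: 3, 5. Place at column 5.
Row 4: attacked by (1,4)→{1,4}; (2,1)→{1,3}; (3,5)→{4,5,6}. Safe: 2. Place at column 2.
Row 5: attacked by (1,4)→{4}; (2,1)→{1,4}; (3,5)→{3,5}; (4,2)→{1,2,3}. Safe: 6. Place at column 6.
Row 6: attacked by (1,4)→{4}; (2,1)→{1,5}; (3,5)→{2,5}; (4,2)→{2,4}; (5,6)→{5,6}. Safe: 3. Place at column 3.
Columns [4, 1, 5, 2, 6, 3], r−c [-3, 1, -2, 2, -1, 3], r+c [5, 3, 8, 6, 11, 9] are all distinct, so no two queens attack.

(1,4) (2,1) (3,5) (4,2) (5,6) (6,3)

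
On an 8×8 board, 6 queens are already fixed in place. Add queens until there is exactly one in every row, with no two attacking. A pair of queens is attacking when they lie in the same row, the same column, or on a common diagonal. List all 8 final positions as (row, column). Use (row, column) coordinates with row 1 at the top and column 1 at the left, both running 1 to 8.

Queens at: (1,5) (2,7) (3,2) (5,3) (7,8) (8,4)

(1,5) (2,7) (3,2) (4,6) (5,3) (6,1) (7,8) (8,4)

Row 4: attacked by (1,5)→{2,5,8}; (2,7)→{5,7}; (3,2)→{1,2,3}; (5,3)→{2,3,4}; (7,8)→{5,8}; (8,4)→{4,8}. Safe: 6. Place at column 6.
Row 6: attacked by (1,5)→{5}; (2,7)→{3,7}; (3,2)→{2,5}; (4,6)→{4,6,8}; (5,3)→{2,3,4}; (7,8)→{7,8}; (8,4)→{2,4,6}. Safe: 1. Place at column 1.
Columns [5, 7, 2, 6, 3, 1, 8, 4], r−c [-4, -5, 1, -2, 2, 5, -1, 4], r+c [6, 9, 5, 10, 8, 7, 15, 12] are all distinct, so no two queens attack.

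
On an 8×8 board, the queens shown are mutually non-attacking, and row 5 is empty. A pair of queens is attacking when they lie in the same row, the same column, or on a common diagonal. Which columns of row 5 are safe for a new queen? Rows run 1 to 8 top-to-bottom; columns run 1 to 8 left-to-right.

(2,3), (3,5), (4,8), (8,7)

columns 1, 2

(2,3) attacks row 5 at column 3 and diagonals 6.
(3,5) attacks row 5 at column 5 and diagonals 3, 7.
(4,8) attacks row 5 at column 8 and diagonals 7.
(8,7) attacks row 5 at column 7 and diagonals 4.
Attacked columns: {3, 4, 5, 6, 7, 8}. Safe: {1, 2}.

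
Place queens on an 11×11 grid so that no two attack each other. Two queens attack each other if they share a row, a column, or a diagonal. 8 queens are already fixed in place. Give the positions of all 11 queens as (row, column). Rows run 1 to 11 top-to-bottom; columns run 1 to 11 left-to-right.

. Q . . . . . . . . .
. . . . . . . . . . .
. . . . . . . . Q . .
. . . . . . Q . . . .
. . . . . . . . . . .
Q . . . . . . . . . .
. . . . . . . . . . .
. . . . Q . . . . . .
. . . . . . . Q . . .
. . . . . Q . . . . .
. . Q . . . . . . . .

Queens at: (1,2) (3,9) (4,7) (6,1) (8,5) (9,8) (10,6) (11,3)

Row 2: attacked by (1,2)→{1,2,3}; (3,9)→{8,9,10}; (4,7)→{5,7,9}; (6,1)→{1,5}; (8,5)→{5,11}; (9,8)→{1,8}; (10,6)→{6}; (11,3)→{3}. Safe: 4. Place at column 4.
Row 5: attacked by (1,2)→{2,6}; (2,4)→{1,4,7}; (3,9)→{7,9,11}; (4,7)→{6,7,8}; (6,1)→{1,2}; (8,5)→{2,5,8}; (9,8)→{4,8}; (10,6)→{1,6,11}; (11,3)→{3,9}. Safe: 10. Place at column 10.
Row 7: attacked by (1,2)→{2,8}; (2,4)→{4,9}; (3,9)→{5,9}; (4,7)→{4,7,10}; (5,10)→{8,10}; (6,1)→{1,2}; (8,5)→{4,5,6}; (9,8)→{6,8,10}; (10,6)→{3,6,9}; (11,3)→{3,7}. Safe: 11. Place at column 11.
Columns [2, 4, 9, 7, 10, 1, 11, 5, 8, 6, 3], r−c [-1, -2, -6, -3, -5, 5, -4, 3, 1, 4, 8], r+c [3, 6, 12, 11, 15, 7, 18, 13, 17, 16, 14] are all distinct, so no two queens attack.

(1,2) (2,4) (3,9) (4,7) (5,10) (6,1) (7,11) (8,5) (9,8) (10,6) (11,3)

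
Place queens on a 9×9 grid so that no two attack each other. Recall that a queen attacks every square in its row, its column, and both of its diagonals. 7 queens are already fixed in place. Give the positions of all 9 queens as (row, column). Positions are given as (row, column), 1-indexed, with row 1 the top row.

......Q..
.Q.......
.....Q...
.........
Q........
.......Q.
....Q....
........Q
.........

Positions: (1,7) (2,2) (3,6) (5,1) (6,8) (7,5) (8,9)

(1,7) (2,2) (3,6) (4,3) (5,1) (6,8) (7,5) (8,9) (9,4)

Row 4: attacked by (1,7)→{4,7}; (2,2)→{2,4}; (3,6)→{5,6,7}; (5,1)→{1,2}; (6,8)→{6,8}; (7,5)→{2,5,8}; (8,9)→{5,9}. Safe: 3. Place at column 3.
Row 9: attacked by (1,7)→{7}; (2,2)→{2,9}; (3,6)→{6}; (4,3)→{3,8}; (5,1)→{1,5}; (6,8)→{5,8}; (7,5)→{3,5,7}; (8,9)→{8,9}. Safe: 4. Place at column 4.
Columns [7, 2, 6, 3, 1, 8, 5, 9, 4], r−c [-6, 0, -3, 1, 4, -2, 2, -1, 5], r+c [8, 4, 9, 7, 6, 14, 12, 17, 13] are all distinct, so no two queens attack.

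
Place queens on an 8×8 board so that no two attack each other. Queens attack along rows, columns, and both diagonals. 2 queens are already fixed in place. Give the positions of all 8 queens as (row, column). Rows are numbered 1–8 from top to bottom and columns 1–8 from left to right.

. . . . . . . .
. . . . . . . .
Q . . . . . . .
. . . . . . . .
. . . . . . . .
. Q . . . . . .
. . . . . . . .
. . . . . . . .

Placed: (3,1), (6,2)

Row 1: attacked by (3,1)→{1,3}; (6,2)→{2,7}. Safe: 4, 5, 6, 8. Place at column 4.
Row 2: attacked by (1,4)→{3,4,5}; (3,1)→{1,2}; (6,2)→{2,6}. Safe: 7, 8. Place at column 7.
Row 4: attacked by (1,4)→{1,4,7}; (2,7)→{5,7}; (3,1)→{1,2}; (6,2)→{2,4}. Safe: 3, 6, 8. Place at column 8.
Row 5: attacked by (1,4)→{4,8}; (2,7)→{4,7}; (3,1)→{1,3}; (4,8)→{7,8}; (6,2)→{1,2,3}. Safe: 5, 6. Place at column 5.
Row 7: attacked by (1,4)→{4}; (2,7)→{2,7}; (3,1)→{1,5}; (4,8)→{5,8}; (5,5)→{3,5,7}; (6,2)→{1,2,3}. Safe: 6. Place at column 6.
Row 8: attacked by (1,4)→{4}; (2,7)→{1,7}; (3,1)→{1,6}; (4,8)→{4,8}; (5,5)→{2,5,8}; (6,2)→{2,4}; (7,6)→{5,6,7}. Safe: 3. Place at column 3.
Columns [4, 7, 1, 8, 5, 2, 6, 3], r−c [-3, -5, 2, -4, 0, 4, 1, 5], r+c [5, 9, 4, 12, 10, 8, 13, 11] are all distinct, so no two queens attack.

(1,4) (2,7) (3,1) (4,8) (5,5) (6,2) (7,6) (8,3)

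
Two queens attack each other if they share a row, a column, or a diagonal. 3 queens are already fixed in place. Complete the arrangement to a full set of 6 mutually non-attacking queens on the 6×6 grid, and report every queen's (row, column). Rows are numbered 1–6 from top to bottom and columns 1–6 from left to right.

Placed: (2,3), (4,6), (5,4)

Row 1: attacked by (2,3)→{2,3,4}; (4,6)→{3,6}; (5,4)→{4}. Safe: 1, 5. Place at column 5.
Row 3: attacked by (1,5)→{3,5}; (2,3)→{2,3,4}; (4,6)→{5,6}; (5,4)→{2,4,6}. Safe: 1. Place at column 1.
Row 6: attacked by (1,5)→{5}; (2,3)→{3}; (3,1)→{1,4}; (4,6)→{4,6}; (5,4)→{3,4,5}. Safe: 2. Place at column 2.
Columns [5, 3, 1, 6, 4, 2], r−c [-4, -1, 2, -2, 1, 4], r+c [6, 5, 4, 10, 9, 8] are all distinct, so no two queens attack.

(1,5) (2,3) (3,1) (4,6) (5,4) (6,2)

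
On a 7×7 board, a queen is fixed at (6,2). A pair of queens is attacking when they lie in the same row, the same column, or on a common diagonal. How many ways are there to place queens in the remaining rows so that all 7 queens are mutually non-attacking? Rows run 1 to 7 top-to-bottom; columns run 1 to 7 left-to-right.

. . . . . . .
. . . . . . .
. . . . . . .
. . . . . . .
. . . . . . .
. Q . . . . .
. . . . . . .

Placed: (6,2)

4

Branch on row 1: col 1 → 1; col 3 → 1; col 4 → 0; col 5 → 1; col 6 → 1.
Sum: 1 + 1 + 0 + 1 + 1 = 4.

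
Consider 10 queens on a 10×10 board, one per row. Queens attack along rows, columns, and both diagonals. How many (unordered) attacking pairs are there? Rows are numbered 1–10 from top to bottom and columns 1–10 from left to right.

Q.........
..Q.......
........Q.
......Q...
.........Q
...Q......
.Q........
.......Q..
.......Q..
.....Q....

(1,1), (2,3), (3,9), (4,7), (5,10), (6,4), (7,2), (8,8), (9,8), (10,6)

Same column: (8,8)–(9,8) (column 8).
Same diagonal: (1,1)–(8,8) (|1−8| = |1−8| = 7); (8,8)–(10,6) (|8−10| = |8−6| = 2).
Total attacking pairs: 3.

3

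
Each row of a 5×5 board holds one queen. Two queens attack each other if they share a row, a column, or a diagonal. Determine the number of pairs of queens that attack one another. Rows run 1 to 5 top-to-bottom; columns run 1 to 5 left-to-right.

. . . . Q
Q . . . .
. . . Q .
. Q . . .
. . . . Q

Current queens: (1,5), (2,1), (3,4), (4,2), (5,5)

2

Same column: (1,5)–(5,5) (column 5).
Same diagonal: (1,5)–(4,2) (|1−4| = |5−2| = 3).
Total attacking pairs: 2.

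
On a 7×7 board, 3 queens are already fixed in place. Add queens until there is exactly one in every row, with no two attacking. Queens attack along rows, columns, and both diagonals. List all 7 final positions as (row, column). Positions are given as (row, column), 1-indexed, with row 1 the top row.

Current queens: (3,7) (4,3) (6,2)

(1,1) (2,4) (3,7) (4,3) (5,6) (6,2) (7,5)

Row 1: attacked by (3,7)→{5,7}; (4,3)→{3,6}; (6,2)→{2,7}. Safe: 1, 4. Place at column 1.
Row 2: attacked by (1,1)→{1,2}; (3,7)→{6,7}; (4,3)→{1,3,5}; (6,2)→{2,6}. Safe: 4. Place at column 4.
Row 5: attacked by (1,1)→{1,5}; (2,4)→{1,4,7}; (3,7)→{5,7}; (4,3)→{2,3,4}; (6,2)→{1,2,3}. Safe: 6. Place at column 6.
Row 7: attacked by (1,1)→{1,7}; (2,4)→{4}; (3,7)→{3,7}; (4,3)→{3,6}; (5,6)→{4,6}; (6,2)→{1,2,3}. Safe: 5. Place at column 5.
Columns [1, 4, 7, 3, 6, 2, 5], r−c [0, -2, -4, 1, -1, 4, 2], r+c [2, 6, 10, 7, 11, 8, 12] are all distinct, so no two queens attack.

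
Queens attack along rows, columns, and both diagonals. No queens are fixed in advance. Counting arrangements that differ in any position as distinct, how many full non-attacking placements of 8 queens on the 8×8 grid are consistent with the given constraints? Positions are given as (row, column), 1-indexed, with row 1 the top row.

Branch on row 1: col 1 → 4; col 2 → 8; col 3 → 16; col 4 → 18; col 5 → 18; col 6 → 16; col 7 → 8; col 8 → 4.
Sum: 4 + 8 + 16 + 18 + 18 + 16 + 8 + 4 = 92.
(This is the classic 8-queens count.)

92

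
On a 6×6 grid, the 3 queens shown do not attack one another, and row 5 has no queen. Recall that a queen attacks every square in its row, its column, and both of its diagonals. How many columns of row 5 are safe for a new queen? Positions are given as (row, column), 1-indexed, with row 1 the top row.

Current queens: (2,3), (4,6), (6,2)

(2,3) attacks row 5 at column 3 and diagonals 6.
(4,6) attacks row 5 at column 6 and diagonals 5.
(6,2) attacks row 5 at column 2 and diagonals 1, 3.
Attacked columns: {1, 2, 3, 5, 6}. Safe: {4}.

1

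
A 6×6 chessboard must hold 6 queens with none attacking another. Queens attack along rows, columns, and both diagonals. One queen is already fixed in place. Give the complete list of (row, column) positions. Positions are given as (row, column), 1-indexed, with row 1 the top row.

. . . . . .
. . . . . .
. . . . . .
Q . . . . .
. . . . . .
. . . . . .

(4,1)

(1,2) (2,4) (3,6) (4,1) (5,3) (6,5)

Row 1: attacked by (4,1)→{1,4}. Safe: 2, 3, 5, 6. Place at column 2.
Row 2: attacked by (1,2)→{1,2,3}; (4,1)→{1,3}. Safe: 4, 5, 6. Place at column 4.
Row 3: attacked by (1,2)→{2,4}; (2,4)→{3,4,5}; (4,1)→{1,2}. Safe: 6. Place at column 6.
Row 5: attacked by (1,2)→{2,6}; (2,4)→{1,4}; (3,6)→{4,6}; (4,1)→{1,2}. Safe: 3, 5. Place at column 3.
Row 6: attacked by (1,2)→{2}; (2,4)→{4}; (3,6)→{3,6}; (4,1)→{1,3}; (5,3)→{2,3,4}. Safe: 5. Place at column 5.
Columns [2, 4, 6, 1, 3, 5], r−c [-1, -2, -3, 3, 2, 1], r+c [3, 6, 9, 5, 8, 11] are all distinct, so no two queens attack.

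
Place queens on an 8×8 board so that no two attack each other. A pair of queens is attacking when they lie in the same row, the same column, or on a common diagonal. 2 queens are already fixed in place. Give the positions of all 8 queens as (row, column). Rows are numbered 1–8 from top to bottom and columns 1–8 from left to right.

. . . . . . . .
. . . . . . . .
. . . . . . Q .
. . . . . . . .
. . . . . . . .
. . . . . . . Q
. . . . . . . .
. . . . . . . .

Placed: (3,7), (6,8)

(1,2) (2,5) (3,7) (4,4) (5,1) (6,8) (7,6) (8,3)

Row 1: attacked by (3,7)→{5,7}; (6,8)→{3,8}. Safe: 1, 2, 4, 6. Place at column 2.
Row 2: attacked by (1,2)→{1,2,3}; (3,7)→{6,7,8}; (6,8)→{4,8}. Safe: 5. Place at column 5.
Row 4: attacked by (1,2)→{2,5}; (2,5)→{3,5,7}; (3,7)→{6,7,8}; (6,8)→{6,8}. Safe: 1, 4. Place at column 4.
Row 5: attacked by (1,2)→{2,6}; (2,5)→{2,5,8}; (3,7)→{5,7}; (4,4)→{3,4,5}; (6,8)→{7,8}. Safe: 1. Place at column 1.
Row 7: attacked by (1,2)→{2,8}; (2,5)→{5}; (3,7)→{3,7}; (4,4)→{1,4,7}; (5,1)→{1,3}; (6,8)→{7,8}. Safe: 6. Place at column 6.
Row 8: attacked by (1,2)→{2}; (2,5)→{5}; (3,7)→{2,7}; (4,4)→{4,8}; (5,1)→{1,4}; (6,8)→{6,8}; (7,6)→{5,6,7}. Safe: 3. Place at column 3.
Columns [2, 5, 7, 4, 1, 8, 6, 3], r−c [-1, -3, -4, 0, 4, -2, 1, 5], r+c [3, 7, 10, 8, 6, 14, 13, 11] are all distinct, so no two queens attack.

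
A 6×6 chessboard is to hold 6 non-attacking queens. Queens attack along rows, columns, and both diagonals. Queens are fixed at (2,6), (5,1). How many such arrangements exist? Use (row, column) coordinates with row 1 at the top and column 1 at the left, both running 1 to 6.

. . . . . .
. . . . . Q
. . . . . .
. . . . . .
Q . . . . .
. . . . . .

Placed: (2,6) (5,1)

Branch on row 1: col 2 → 0; col 3 → 1; col 4 → 0.
Sum: 0 + 1 + 0 = 1.

1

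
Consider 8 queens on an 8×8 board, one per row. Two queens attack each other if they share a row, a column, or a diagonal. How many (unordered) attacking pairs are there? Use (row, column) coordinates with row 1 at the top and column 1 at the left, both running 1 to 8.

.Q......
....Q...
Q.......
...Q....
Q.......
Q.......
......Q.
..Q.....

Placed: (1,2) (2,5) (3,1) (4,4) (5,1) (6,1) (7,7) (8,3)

6

Same column: (3,1)–(5,1) (column 1); (3,1)–(6,1) (column 1); (5,1)–(6,1) (column 1).
Same diagonal: (2,5)–(6,1) (|2−6| = |5−1| = 4); (4,4)–(7,7) (|4−7| = |4−7| = 3); (6,1)–(8,3) (|6−8| = |1−3| = 2).
Total attacking pairs: 6.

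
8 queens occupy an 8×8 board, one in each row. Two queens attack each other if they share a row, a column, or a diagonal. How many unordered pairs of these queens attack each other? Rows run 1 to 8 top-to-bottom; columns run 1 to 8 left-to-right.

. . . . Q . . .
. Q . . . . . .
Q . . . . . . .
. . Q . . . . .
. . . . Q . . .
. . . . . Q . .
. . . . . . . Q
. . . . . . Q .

7

Same column: (1,5)–(5,5) (column 5).
Same diagonal: (2,2)–(3,1) (|2−3| = |2−1| = 1); (2,2)–(5,5) (|2−5| = |2−5| = 3); (2,2)–(6,6) (|2−6| = |2−6| = 4); (4,3)–(8,7) (|4−8| = |3−7| = 4); (5,5)–(6,6) (|5−6| = |5−6| = 1); (7,8)–(8,7) (|7−8| = |8−7| = 1).
Total attacking pairs: 7.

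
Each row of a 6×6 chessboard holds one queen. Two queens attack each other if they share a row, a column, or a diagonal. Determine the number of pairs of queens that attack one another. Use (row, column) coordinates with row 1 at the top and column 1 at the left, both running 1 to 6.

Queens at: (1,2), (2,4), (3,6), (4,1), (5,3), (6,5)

0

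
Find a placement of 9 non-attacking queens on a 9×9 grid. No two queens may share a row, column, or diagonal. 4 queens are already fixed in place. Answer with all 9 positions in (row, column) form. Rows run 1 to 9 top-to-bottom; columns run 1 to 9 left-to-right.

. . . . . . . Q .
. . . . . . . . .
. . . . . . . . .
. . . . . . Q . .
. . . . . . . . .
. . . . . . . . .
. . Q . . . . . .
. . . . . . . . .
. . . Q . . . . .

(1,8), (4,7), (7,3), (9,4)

Row 2: attacked by (1,8)→{7,8,9}; (4,7)→{5,7,9}; (7,3)→{3,8}; (9,4)→{4}. Safe: 1, 2, 6. Place at column 1.
Row 3: attacked by (1,8)→{6,8}; (2,1)→{1,2}; (4,7)→{6,7,8}; (7,3)→{3,7}; (9,4)→{4}. Safe: 5, 9. Place at column 5.
Row 5: attacked by (1,8)→{4,8}; (2,1)→{1,4}; (3,5)→{3,5,7}; (4,7)→{6,7,8}; (7,3)→{1,3,5}; (9,4)→{4,8}. Safe: 2, 9. Place at column 2.
Row 6: attacked by (1,8)→{3,8}; (2,1)→{1,5}; (3,5)→{2,5,8}; (4,7)→{5,7,9}; (5,2)→{1,2,3}; (7,3)→{2,3,4}; (9,4)→{1,4,7}. Safe: 6. Place at column 6.
Row 8: attacked by (1,8)→{1,8}; (2,1)→{1,7}; (3,5)→{5}; (4,7)→{3,7}; (5,2)→{2,5}; (6,6)→{4,6,8}; (7,3)→{2,3,4}; (9,4)→{3,4,5}. Safe: 9. Place at column 9.
Columns [8, 1, 5, 7, 2, 6, 3, 9, 4], r−c [-7, 1, -2, -3, 3, 0, 4, -1, 5], r+c [9, 3, 8, 11, 7, 12, 10, 17, 13] are all distinct, so no two queens attack.

(1,8) (2,1) (3,5) (4,7) (5,2) (6,6) (7,3) (8,9) (9,4)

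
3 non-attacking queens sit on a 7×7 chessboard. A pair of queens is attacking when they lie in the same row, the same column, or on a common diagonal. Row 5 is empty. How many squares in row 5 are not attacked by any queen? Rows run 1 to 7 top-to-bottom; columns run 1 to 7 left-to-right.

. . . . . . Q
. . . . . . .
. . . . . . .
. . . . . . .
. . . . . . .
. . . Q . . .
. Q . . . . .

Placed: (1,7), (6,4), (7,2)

(1,7) attacks row 5 at column 7 and diagonals 3.
(6,4) attacks row 5 at column 4 and diagonals 3, 5.
(7,2) attacks row 5 at column 2 and diagonals 4.
Attacked columns: {2, 3, 4, 5, 7}. Safe: {1, 6}.

2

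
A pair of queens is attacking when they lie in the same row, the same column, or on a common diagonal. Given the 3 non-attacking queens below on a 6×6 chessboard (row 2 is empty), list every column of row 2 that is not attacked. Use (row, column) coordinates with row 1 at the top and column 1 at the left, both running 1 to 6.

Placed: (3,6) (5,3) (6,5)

columns 2, 4

(3,6) attacks row 2 at column 6 and diagonals 5.
(5,3) attacks row 2 at column 3 and diagonals 6.
(6,5) attacks row 2 at column 5 and diagonals 1.
Attacked columns: {1, 3, 5, 6}. Safe: {2, 4}.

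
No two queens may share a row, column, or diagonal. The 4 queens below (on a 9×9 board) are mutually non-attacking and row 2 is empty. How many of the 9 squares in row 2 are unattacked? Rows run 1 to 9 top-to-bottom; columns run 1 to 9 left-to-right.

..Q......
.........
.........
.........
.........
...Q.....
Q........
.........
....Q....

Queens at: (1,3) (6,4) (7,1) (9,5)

(1,3) attacks row 2 at column 3 and diagonals 2, 4.
(6,4) attacks row 2 at column 4 and diagonals 8.
(7,1) attacks row 2 at column 1 and diagonals 6.
(9,5) attacks row 2 at column 5.
Attacked columns: {1, 2, 3, 4, 5, 6, 8}. Safe: {7, 9}.

2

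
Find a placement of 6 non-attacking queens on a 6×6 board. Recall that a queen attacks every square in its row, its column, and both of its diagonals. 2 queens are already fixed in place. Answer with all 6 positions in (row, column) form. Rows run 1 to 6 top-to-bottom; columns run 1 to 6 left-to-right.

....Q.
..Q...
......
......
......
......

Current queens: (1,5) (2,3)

Row 3: attacked by (1,5)→{3,5}; (2,3)→{2,3,4}. Safe: 1, 6. Place at column 1.
Row 4: attacked by (1,5)→{2,5}; (2,3)→{1,3,5}; (3,1)→{1,2}. Safe: 4, 6. Place at column 6.
Row 5: attacked by (1,5)→{1,5}; (2,3)→{3,6}; (3,1)→{1,3}; (4,6)→{5,6}. Safe: 2, 4. Place at column 4.
Row 6: attacked by (1,5)→{5}; (2,3)→{3}; (3,1)→{1,4}; (4,6)→{4,6}; (5,4)→{3,4,5}. Safe: 2. Place at column 2.
Columns [5, 3, 1, 6, 4, 2], r−c [-4, -1, 2, -2, 1, 4], r+c [6, 5, 4, 10, 9, 8] are all distinct, so no two queens attack.

(1,5) (2,3) (3,1) (4,6) (5,4) (6,2)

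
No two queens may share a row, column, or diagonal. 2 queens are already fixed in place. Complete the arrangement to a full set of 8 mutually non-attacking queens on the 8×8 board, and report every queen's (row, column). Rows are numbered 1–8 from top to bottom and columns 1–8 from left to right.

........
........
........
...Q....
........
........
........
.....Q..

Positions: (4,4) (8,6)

(1,3) (2,5) (3,8) (4,4) (5,1) (6,7) (7,2) (8,6)

Row 1: attacked by (4,4)→{1,4,7}; (8,6)→{6}. Safe: 2, 3, 5, 8. Place at column 3.
Row 2: attacked by (1,3)→{2,3,4}; (4,4)→{2,4,6}; (8,6)→{6}. Safe: 1, 5, 7, 8. Place at column 5.
Row 3: attacked by (1,3)→{1,3,5}; (2,5)→{4,5,6}; (4,4)→{3,4,5}; (8,6)→{1,6}. Safe: 2, 7, 8. Place at column 8.
Row 5: attacked by (1,3)→{3,7}; (2,5)→{2,5,8}; (3,8)→{6,8}; (4,4)→{3,4,5}; (8,6)→{3,6}. Safe: 1. Place at column 1.
Row 6: attacked by (1,3)→{3,8}; (2,5)→{1,5}; (3,8)→{5,8}; (4,4)→{2,4,6}; (5,1)→{1,2}; (8,6)→{4,6,8}. Safe: 7. Place at column 7.
Row 7: attacked by (1,3)→{3}; (2,5)→{5}; (3,8)→{4,8}; (4,4)→{1,4,7}; (5,1)→{1,3}; (6,7)→{6,7,8}; (8,6)→{5,6,7}. Safe: 2. Place at column 2.
Columns [3, 5, 8, 4, 1, 7, 2, 6], r−c [-2, -3, -5, 0, 4, -1, 5, 2], r+c [4, 7, 11, 8, 6, 13, 9, 14] are all distinct, so no two queens attack.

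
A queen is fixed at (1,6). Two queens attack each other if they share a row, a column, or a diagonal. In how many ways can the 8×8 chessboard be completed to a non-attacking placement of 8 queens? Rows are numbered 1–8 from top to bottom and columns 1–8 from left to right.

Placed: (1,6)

Branch on row 2: col 1 → 1; col 2 → 2; col 3 → 8; col 4 → 4; col 8 → 1.
Sum: 1 + 2 + 8 + 4 + 1 = 16.

16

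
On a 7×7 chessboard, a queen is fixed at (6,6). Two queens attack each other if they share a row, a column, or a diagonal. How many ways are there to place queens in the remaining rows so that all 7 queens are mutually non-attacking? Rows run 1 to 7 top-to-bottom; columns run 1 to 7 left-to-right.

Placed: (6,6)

4

Branch on row 1: col 2 → 1; col 3 → 1; col 4 → 0; col 5 → 1; col 7 → 1.
Sum: 1 + 1 + 0 + 1 + 1 = 4.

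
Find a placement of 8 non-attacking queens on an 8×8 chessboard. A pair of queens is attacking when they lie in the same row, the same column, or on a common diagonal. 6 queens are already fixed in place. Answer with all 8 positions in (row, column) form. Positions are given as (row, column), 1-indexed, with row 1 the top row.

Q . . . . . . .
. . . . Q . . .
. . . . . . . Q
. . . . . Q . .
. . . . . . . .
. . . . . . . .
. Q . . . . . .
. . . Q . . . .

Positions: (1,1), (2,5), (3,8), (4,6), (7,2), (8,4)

(1,1) (2,5) (3,8) (4,6) (5,3) (6,7) (7,2) (8,4)

Row 5: attacked by (1,1)→{1,5}; (2,5)→{2,5,8}; (3,8)→{6,8}; (4,6)→{5,6,7}; (7,2)→{2,4}; (8,4)→{1,4,7}. Safe: 3. Place at column 3.
Row 6: attacked by (1,1)→{1,6}; (2,5)→{1,5}; (3,8)→{5,8}; (4,6)→{4,6,8}; (5,3)→{2,3,4}; (7,2)→{1,2,3}; (8,4)→{2,4,6}. Safe: 7. Place at column 7.
Columns [1, 5, 8, 6, 3, 7, 2, 4], r−c [0, -3, -5, -2, 2, -1, 5, 4], r+c [2, 7, 11, 10, 8, 13, 9, 12] are all distinct, so no two queens attack.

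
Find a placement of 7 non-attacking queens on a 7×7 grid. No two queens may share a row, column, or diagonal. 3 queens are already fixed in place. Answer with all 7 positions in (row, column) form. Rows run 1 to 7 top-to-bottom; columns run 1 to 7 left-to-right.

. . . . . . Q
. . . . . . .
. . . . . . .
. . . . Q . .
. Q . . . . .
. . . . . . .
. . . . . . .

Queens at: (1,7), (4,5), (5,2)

(1,7) (2,4) (3,1) (4,5) (5,2) (6,6) (7,3)

Row 2: attacked by (1,7)→{6,7}; (4,5)→{3,5,7}; (5,2)→{2,5}. Safe: 1, 4. Place at column 4.
Row 3: attacked by (1,7)→{5,7}; (2,4)→{3,4,5}; (4,5)→{4,5,6}; (5,2)→{2,4}. Safe: 1. Place at column 1.
Row 6: attacked by (1,7)→{2,7}; (2,4)→{4}; (3,1)→{1,4}; (4,5)→{3,5,7}; (5,2)→{1,2,3}. Safe: 6. Place at column 6.
Row 7: attacked by (1,7)→{1,7}; (2,4)→{4}; (3,1)→{1,5}; (4,5)→{2,5}; (5,2)→{2,4}; (6,6)→{5,6,7}. Safe: 3. Place at column 3.
Columns [7, 4, 1, 5, 2, 6, 3], r−c [-6, -2, 2, -1, 3, 0, 4], r+c [8, 6, 4, 9, 7, 12, 10] are all distinct, so no two queens attack.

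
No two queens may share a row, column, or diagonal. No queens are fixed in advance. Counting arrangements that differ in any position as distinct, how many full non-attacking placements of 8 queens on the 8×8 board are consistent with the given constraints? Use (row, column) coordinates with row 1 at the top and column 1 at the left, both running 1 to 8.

Branch on row 1: col 1 → 4; col 2 → 8; col 3 → 16; col 4 → 18; col 5 → 18; col 6 → 16; col 7 → 8; col 8 → 4.
Sum: 4 + 8 + 16 + 18 + 18 + 16 + 8 + 4 = 92.
(This is the classic 8-queens count.)

92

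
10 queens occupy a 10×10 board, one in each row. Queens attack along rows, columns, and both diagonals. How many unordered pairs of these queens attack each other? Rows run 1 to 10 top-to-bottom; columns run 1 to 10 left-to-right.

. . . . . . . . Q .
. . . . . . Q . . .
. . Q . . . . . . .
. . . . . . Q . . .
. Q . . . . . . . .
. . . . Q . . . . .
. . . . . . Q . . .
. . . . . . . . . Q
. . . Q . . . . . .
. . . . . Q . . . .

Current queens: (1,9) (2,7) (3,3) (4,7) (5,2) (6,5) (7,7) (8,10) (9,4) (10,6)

5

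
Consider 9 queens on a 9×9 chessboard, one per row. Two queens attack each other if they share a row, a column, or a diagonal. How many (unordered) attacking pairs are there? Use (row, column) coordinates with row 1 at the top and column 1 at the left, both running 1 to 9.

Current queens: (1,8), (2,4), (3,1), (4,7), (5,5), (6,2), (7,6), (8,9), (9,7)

Same column: (4,7)–(9,7) (column 7).
Same diagonal: (3,1)–(9,7) (|3−9| = |1−7| = 6).
Total attacking pairs: 2.

2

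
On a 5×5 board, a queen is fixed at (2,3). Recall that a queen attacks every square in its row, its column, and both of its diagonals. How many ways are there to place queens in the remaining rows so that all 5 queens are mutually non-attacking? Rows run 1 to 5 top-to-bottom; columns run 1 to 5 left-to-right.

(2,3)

Branch on row 1: col 1 → 1; col 5 → 1.
Sum: 1 + 1 = 2.

2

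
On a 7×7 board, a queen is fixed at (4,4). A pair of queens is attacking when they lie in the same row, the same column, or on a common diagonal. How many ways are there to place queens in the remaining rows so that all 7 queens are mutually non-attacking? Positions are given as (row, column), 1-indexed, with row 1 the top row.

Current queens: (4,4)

8

Branch on row 1: col 2 → 2; col 3 → 2; col 5 → 2; col 6 → 2.
Sum: 2 + 2 + 2 + 2 = 8.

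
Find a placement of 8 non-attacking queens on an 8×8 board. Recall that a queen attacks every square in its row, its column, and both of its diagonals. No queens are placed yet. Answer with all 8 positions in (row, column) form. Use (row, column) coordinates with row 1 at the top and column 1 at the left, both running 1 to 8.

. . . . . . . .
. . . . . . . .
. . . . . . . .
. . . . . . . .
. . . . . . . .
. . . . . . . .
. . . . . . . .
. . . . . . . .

(1,5) (2,8) (3,4) (4,1) (5,3) (6,6) (7,2) (8,7)

Row 1: Safe: 1, 2, 3, 4, 5, 6, 7, 8. Place at column 5.
Row 2: attacked by (1,5)→{4,5,6}. Safe: 1, 2, 3, 7, 8. Place at column 8.
Row 3: attacked by (1,5)→{3,5,7}; (2,8)→{7,8}. Safe: 1, 2, 4, 6. Place at column 4.
Row 4: attacked by (1,5)→{2,5,8}; (2,8)→{6,8}; (3,4)→{3,4,5}. Safe: 1, 7. Place at column 1.
Row 5: attacked by (1,5)→{1,5}; (2,8)→{5,8}; (3,4)→{2,4,6}; (4,1)→{1,2}. Safe: 3, 7. Place at column 3.
Row 6: attacked by (1,5)→{5}; (2,8)→{4,8}; (3,4)→{1,4,7}; (4,1)→{1,3}; (5,3)→{2,3,4}. Safe: 6. Place at column 6.
Row 7: attacked by (1,5)→{5}; (2,8)→{3,8}; (3,4)→{4,8}; (4,1)→{1,4}; (5,3)→{1,3,5}; (6,6)→{5,6,7}. Safe: 2. Place at column 2.
Row 8: attacked by (1,5)→{5}; (2,8)→{2,8}; (3,4)→{4}; (4,1)→{1,5}; (5,3)→{3,6}; (6,6)→{4,6,8}; (7,2)→{1,2,3}. Safe: 7. Place at column 7.
Columns [5, 8, 4, 1, 3, 6, 2, 7], r−c [-4, -6, -1, 3, 2, 0, 5, 1], r+c [6, 10, 7, 5, 8, 12, 9, 15] are all distinct, so no two queens attack.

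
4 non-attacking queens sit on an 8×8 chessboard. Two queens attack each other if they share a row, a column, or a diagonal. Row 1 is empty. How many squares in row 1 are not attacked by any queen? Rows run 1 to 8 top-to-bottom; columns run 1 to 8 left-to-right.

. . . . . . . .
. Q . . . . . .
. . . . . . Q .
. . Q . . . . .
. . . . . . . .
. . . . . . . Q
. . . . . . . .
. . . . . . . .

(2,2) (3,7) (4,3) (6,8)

1

(2,2) attacks row 1 at column 2 and diagonals 1, 3.
(3,7) attacks row 1 at column 7 and diagonals 5.
(4,3) attacks row 1 at column 3 and diagonals 6.
(6,8) attacks row 1 at column 8 and diagonals 3.
Attacked columns: {1, 2, 3, 5, 6, 7, 8}. Safe: {4}.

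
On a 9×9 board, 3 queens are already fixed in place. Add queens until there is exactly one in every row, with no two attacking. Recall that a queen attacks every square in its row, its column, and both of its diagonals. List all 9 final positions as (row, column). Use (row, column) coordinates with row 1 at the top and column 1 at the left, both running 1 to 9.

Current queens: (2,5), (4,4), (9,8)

(1,3) (2,5) (3,9) (4,4) (5,1) (6,7) (7,2) (8,6) (9,8)

Row 1: attacked by (2,5)→{4,5,6}; (4,4)→{1,4,7}; (9,8)→{8}. Safe: 2, 3, 9. Place at column 3.
Row 3: attacked by (1,3)→{1,3,5}; (2,5)→{4,5,6}; (4,4)→{3,4,5}; (9,8)→{2,8}. Safe: 7, 9. Place at column 9.
Row 5: attacked by (1,3)→{3,7}; (2,5)→{2,5,8}; (3,9)→{7,9}; (4,4)→{3,4,5}; (9,8)→{4,8}. Safe: 1, 6. Place at column 1.
Row 6: attacked by (1,3)→{3,8}; (2,5)→{1,5,9}; (3,9)→{6,9}; (4,4)→{2,4,6}; (5,1)→{1,2}; (9,8)→{5,8}. Safe: 7. Place at column 7.
Row 7: attacked by (1,3)→{3,9}; (2,5)→{5}; (3,9)→{5,9}; (4,4)→{1,4,7}; (5,1)→{1,3}; (6,7)→{6,7,8}; (9,8)→{6,8}. Safe: 2. Place at column 2.
Row 8: attacked by (1,3)→{3}; (2,5)→{5}; (3,9)→{4,9}; (4,4)→{4,8}; (5,1)→{1,4}; (6,7)→{5,7,9}; (7,2)→{1,2,3}; (9,8)→{7,8,9}. Safe: 6. Place at column 6.
Columns [3, 5, 9, 4, 1, 7, 2, 6, 8], r−c [-2, -3, -6, 0, 4, -1, 5, 2, 1], r+c [4, 7, 12, 8, 6, 13, 9, 14, 17] are all distinct, so no two queens attack.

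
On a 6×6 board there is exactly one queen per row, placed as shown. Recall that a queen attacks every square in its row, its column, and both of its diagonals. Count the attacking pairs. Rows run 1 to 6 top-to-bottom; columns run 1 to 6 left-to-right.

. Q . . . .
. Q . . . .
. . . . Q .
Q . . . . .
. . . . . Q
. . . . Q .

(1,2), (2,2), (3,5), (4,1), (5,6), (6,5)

Same column: (1,2)–(2,2) (column 2); (3,5)–(6,5) (column 5).
Same diagonal: (1,2)–(5,6) (|1−5| = |2−6| = 4); (5,6)–(6,5) (|5−6| = |6−5| = 1).
Total attacking pairs: 4.

4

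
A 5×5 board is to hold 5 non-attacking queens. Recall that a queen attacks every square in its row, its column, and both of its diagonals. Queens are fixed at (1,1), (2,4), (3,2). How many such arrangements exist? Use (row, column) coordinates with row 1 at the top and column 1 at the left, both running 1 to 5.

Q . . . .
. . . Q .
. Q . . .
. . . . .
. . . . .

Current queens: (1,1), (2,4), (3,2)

1

Branch on row 4: col 5 → 1.
Sum: 1 = 1.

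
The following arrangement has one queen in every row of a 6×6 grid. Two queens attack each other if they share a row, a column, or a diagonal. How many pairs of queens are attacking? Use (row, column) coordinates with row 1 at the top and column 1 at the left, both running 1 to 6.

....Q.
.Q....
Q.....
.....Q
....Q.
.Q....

Same column: (1,5)–(5,5) (column 5); (2,2)–(6,2) (column 2).
Same diagonal: (2,2)–(3,1) (|2−3| = |2−1| = 1); (2,2)–(5,5) (|2−5| = |2−5| = 3); (4,6)–(5,5) (|4−5| = |6−5| = 1).
Total attacking pairs: 5.

5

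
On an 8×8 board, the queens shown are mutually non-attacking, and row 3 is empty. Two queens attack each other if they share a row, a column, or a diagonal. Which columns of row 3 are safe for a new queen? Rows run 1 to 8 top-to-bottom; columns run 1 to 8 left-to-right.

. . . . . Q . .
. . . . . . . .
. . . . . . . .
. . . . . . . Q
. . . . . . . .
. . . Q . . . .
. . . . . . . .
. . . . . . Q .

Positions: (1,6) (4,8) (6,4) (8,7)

columns 3, 5

(1,6) attacks row 3 at column 6 and diagonals 4, 8.
(4,8) attacks row 3 at column 8 and diagonals 7.
(6,4) attacks row 3 at column 4 and diagonals 1, 7.
(8,7) attacks row 3 at column 7 and diagonals 2.
Attacked columns: {1, 2, 4, 6, 7, 8}. Safe: {3, 5}.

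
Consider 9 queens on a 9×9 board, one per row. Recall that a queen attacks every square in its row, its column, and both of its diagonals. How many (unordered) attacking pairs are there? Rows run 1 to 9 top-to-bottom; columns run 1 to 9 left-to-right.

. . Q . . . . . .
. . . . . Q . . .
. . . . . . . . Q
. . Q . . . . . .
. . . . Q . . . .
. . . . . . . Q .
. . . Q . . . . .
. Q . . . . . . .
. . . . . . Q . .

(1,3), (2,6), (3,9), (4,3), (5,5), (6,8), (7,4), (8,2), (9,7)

3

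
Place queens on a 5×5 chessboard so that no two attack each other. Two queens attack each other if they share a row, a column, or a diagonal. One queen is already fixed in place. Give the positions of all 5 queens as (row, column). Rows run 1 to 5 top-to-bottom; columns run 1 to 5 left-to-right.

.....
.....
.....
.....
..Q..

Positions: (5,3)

Row 1: attacked by (5,3)→{3}. Safe: 1, 2, 4, 5. Place at column 1.
Row 2: attacked by (1,1)→{1,2}; (5,3)→{3}. Safe: 4, 5. Place at column 4.
Row 3: attacked by (1,1)→{1,3}; (2,4)→{3,4,5}; (5,3)→{1,3,5}. Safe: 2. Place at column 2.
Row 4: attacked by (1,1)→{1,4}; (2,4)→{2,4}; (3,2)→{1,2,3}; (5,3)→{2,3,4}. Safe: 5. Place at column 5.
Columns [1, 4, 2, 5, 3], r−c [0, -2, 1, -1, 2], r+c [2, 6, 5, 9, 8] are all distinct, so no two queens attack.

(1,1) (2,4) (3,2) (4,5) (5,3)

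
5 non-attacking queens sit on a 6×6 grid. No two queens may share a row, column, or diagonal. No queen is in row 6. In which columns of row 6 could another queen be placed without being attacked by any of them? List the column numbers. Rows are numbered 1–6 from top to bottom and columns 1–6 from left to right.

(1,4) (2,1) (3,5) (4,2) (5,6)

columns 3

(1,4) attacks row 6 at column 4.
(2,1) attacks row 6 at column 1 and diagonals 5.
(3,5) attacks row 6 at column 5 and diagonals 2.
(4,2) attacks row 6 at column 2 and diagonals 4.
(5,6) attacks row 6 at column 6 and diagonals 5.
Attacked columns: {1, 2, 4, 5, 6}. Safe: {3}.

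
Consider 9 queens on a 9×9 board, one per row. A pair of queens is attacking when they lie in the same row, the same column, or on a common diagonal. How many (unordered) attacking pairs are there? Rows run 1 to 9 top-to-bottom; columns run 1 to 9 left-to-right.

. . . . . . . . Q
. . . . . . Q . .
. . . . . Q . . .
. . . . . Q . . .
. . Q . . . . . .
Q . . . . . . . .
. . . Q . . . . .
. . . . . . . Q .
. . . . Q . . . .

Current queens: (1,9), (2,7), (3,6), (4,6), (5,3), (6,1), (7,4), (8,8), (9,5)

3

Same column: (3,6)–(4,6) (column 6).
Same diagonal: (1,9)–(4,6) (|1−4| = |9−6| = 3); (2,7)–(3,6) (|2−3| = |7−6| = 1).
Total attacking pairs: 3.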